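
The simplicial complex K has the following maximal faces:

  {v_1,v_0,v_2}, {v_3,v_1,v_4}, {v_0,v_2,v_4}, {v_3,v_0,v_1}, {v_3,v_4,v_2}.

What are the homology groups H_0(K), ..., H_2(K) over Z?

H_0 = Z,  H_1 = Z,  H_2 = 0.

K has 5 vertices, 10 edges, 5 triangles.
rank ∂_0 = 0, rank ∂_1 = 4 ⇒ b_0 = 5 − 0 − 4 = 1; all invariant factors of ∂_1 are 1 so no torsion. So H_0 ≅ Z.
rank ∂_1 = 4, rank ∂_2 = 5 ⇒ b_1 = 10 − 4 − 5 = 1; all invariant factors of ∂_2 are 1 so no torsion. So H_1 ≅ Z.
rank ∂_2 = 5, rank ∂_3 = 0 ⇒ b_2 = 5 − 5 − 0 = 0. So H_2 ≅ 0.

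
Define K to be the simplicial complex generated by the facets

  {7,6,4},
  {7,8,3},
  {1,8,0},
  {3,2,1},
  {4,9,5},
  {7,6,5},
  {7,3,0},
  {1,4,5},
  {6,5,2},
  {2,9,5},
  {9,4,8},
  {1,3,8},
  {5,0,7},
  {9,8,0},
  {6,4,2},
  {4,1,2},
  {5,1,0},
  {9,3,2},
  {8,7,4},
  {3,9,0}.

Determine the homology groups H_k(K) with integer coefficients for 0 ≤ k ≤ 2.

H_0 ≅ Z,  H_1 ≅ Z ⊕ Z/2Z,  H_2 = 0.

We work with the vertex ordering 0 < 1 < 2 < 3 < 4 < 5 < 6 < 7 < 8 < 9. The simplices of K, each written with vertices in increasing order, are:

  0-simplices (10): [0], [1], [2], [3], [4], [5], [6], [7], [8], [9]
  1-simplices (30): (30 of them)
  2-simplices (20): (20 of them)

giving chain groups C_0 ≅ Z^10, C_1 ≅ Z^30, C_2 ≅ Z^20.

Boundary ∂_1: C_1 → C_0 sends each edge [p,q] (with p < q) to q − p.
The 10×30 boundary matrix has rank 9 and Smith normal form diag(1,1,1,1,1,1,1,1,1).

Boundary ∂_2: C_2 → C_1 acts by ∂[p,q,r] = [q,r] − [p,r] + [p,q]. For instance
  ∂[2,4,6] = [4,6] − [2,6] + [2,4],
  ∂[1,3,8] = [3,8] − [1,8] + [1,3].
The resulting 30×20 matrix has rank 20, and its Smith normal form has invariant factors (1,1,1,1,1,1,1,1,1,1,1,1,1,1,1,1,1,1,1,2).

Computing H_k = (kernel of ∂_k) / (image of ∂_{k+1}):

  H_0: rank C_0 − rank ∂_1 = 10 − 9 = 1, and the invariant factors of ∂_1 are all 1, so H_0 = Z.
  H_1: rank ker ∂_1 − rank ∂_2 = (30 − 9) − 20 = 1, and ∂_2 has invariant factor 2 > 1, so H_1 = Z ⊕ Z/2Z.
  H_2: rank ker ∂_2 − rank ∂_3 = (20 − 20) − 0 = 0, and there is no ∂_3, so H_2 = 0.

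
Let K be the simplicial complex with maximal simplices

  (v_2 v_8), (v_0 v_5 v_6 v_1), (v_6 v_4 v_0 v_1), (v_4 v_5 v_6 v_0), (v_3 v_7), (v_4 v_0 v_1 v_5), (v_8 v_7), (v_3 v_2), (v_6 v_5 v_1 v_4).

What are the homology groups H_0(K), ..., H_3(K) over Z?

We work with the vertex ordering v_0 < v_1 < v_2 < v_3 < v_4 < v_5 < v_6 < v_7 < v_8. The simplices of K, each written with vertices in increasing order, are:

  0-simplices (9): [v_0], [v_1], [v_2], [v_3], [v_4], [v_5], [v_6], [v_7], [v_8]
  1-simplices (14): [v_0,v_1], [v_0,v_4], [v_0,v_5], [v_0,v_6], [v_1,v_4], [v_1,v_5], [v_1,v_6], [v_2,v_3], [v_2,v_8], [v_3,v_7], [v_4,v_5], [v_4,v_6], [v_5,v_6], [v_7,v_8]
  2-simplices (10): [v_0,v_1,v_4], [v_0,v_1,v_5], [v_0,v_1,v_6], [v_0,v_4,v_5], [v_0,v_4,v_6], [v_0,v_5,v_6], [v_1,v_4,v_5], [v_1,v_4,v_6], [v_1,v_5,v_6], [v_4,v_5,v_6]
  3-simplices (5): [v_0,v_1,v_4,v_5], [v_0,v_1,v_4,v_6], [v_0,v_1,v_5,v_6], [v_0,v_4,v_5,v_6], [v_1,v_4,v_5,v_6]

so the chain groups are C_0 ≅ Z^9, C_1 ≅ Z^14, C_2 ≅ Z^10, C_3 ≅ Z^5.

∂_1: C_1 → C_0 maps an edge to its endpoints' difference, ∂[p,q] = q − p. For instance
  ∂[v_1,v_6] = [v_6] − [v_1].
The resulting 9×14 matrix has rank 7, and its Smith normal form has invariant factors (1,1,1,1,1,1,1).

∂_2: C_2 → C_1 maps a triangle to the signed sum of its edges. For instance
  ∂[v_0,v_5,v_6] = [v_5,v_6] − [v_0,v_6] + [v_0,v_5],
  ∂[v_4,v_5,v_6] = [v_5,v_6] − [v_4,v_6] + [v_4,v_5].
The resulting 14×10 matrix has rank 6, and its Smith normal form has invariant factors (1,1,1,1,1,1).

The boundary map ∂_3: C_3 → C_2 sends each 3-simplex σ to the alternating sum Σ_i (−1)^i (σ with its i-th vertex removed). For instance
  ∂[v_0,v_1,v_5,v_6] = [v_1,v_5,v_6] − [v_0,v_5,v_6] + [v_0,v_1,v_6] − [v_0,v_1,v_5],
  ∂[v_1,v_4,v_5,v_6] = [v_4,v_5,v_6] − [v_1,v_5,v_6] + [v_1,v_4,v_6] − [v_1,v_4,v_5].
This gives a 10×5 integer matrix of rank 4; reducing to Smith normal form yields diagonal entries (1,1,1,1).

From H_k ≅ ker(∂_k) / im(∂_{k+1}) we obtain:

  H_0: rank C_0 − rank ∂_1 = 9 − 7 = 2, and the invariant factors of ∂_1 are all 1, so H_0 = Z^2.
  H_1: rank ker ∂_1 − rank ∂_2 = (14 − 7) − 6 = 1, and the invariant factors of ∂_2 are all 1, so H_1 = Z.
  H_2: rank ker ∂_2 − rank ∂_3 = (10 − 6) − 4 = 0, and the invariant factors of ∂_3 are all 1, so H_2 = 0.
  H_3: rank ker ∂_3 − rank ∂_4 = (5 − 4) − 0 = 1, and there is no ∂_4, so H_3 = Z.

H_0 ≅ Z^2,  H_1 ≅ Z,  H_2 = 0,  H_3 ≅ Z.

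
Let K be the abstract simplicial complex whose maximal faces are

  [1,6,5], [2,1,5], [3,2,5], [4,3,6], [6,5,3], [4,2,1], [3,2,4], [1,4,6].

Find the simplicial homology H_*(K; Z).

H_0 ≅ Z,  H_1 = 0,  H_2 ≅ Z.

Take the total order 1 < 2 < 3 < 4 < 5 < 6 on the vertex set. Then K (dimension 2) consists of the simplices:

  0-simplices (6): [1], [2], [3], [4], [5], [6]
  1-simplices (12): [1,2], [1,4], [1,5], [1,6], [2,3], [2,4], [2,5], [3,4], [3,5], [3,6], [4,6], [5,6]
  2-simplices (8): [1,2,4], [1,2,5], [1,4,6], [1,5,6], [2,3,4], [2,3,5], [3,4,6], [3,5,6]

Hence C_0 ≅ Z^6, C_1 ≅ Z^12, C_2 ≅ Z^8.

Boundary ∂_1: C_1 → C_0 is given by ∂[p,q] = [q] − [p].
The 6×12 boundary matrix has rank 5 and Smith normal form diag(1,1,1,1,1).

The boundary map ∂_2: C_2 → C_1 sends each 2-simplex [p,q,r] to [q,r] − [p,r] + [p,q]. For instance
  ∂[1,4,6] = [4,6] − [1,6] + [1,4],
  ∂[1,5,6] = [5,6] − [1,6] + [1,5].
As a 12×8 matrix over Z this has rank 7, with invariant factors (1,1,1,1,1,1,1).

Now H_k = ker ∂_k / im ∂_{k+1}, so:

  H_0: rank C_0 − rank ∂_1 = 6 − 5 = 1, and the invariant factors of ∂_1 are all 1, so H_0 = Z.
  H_1: rank ker ∂_1 − rank ∂_2 = (12 − 5) − 7 = 0, and the invariant factors of ∂_2 are all 1, so H_1 = 0.
  H_2: rank ker ∂_2 − rank ∂_3 = (8 − 7) − 0 = 1, and there is no ∂_3, so H_2 = Z.

As a check, the Euler characteristic is 6 − 12 + 8 = 2, which agrees with 1 − 0 + 1 = 2.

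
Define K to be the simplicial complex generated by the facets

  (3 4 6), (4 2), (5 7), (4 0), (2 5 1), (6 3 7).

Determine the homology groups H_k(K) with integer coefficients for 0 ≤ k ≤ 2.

Fix the vertex order 0 < 1 < 2 < 3 < 4 < 5 < 6 < 7 and write every simplex with vertices in increasing order. Then dim K = 2 and the simplices of K are:

  0-simplices (8): [0], [1], [2], [3], [4], [5], [6], [7]
  1-simplices (11): [0,4], [1,2], [1,5], [2,4], [2,5], [3,4], [3,6], [3,7], [4,6], [5,7], [6,7]
  2-simplices (3): [1,2,5], [3,4,6], [3,6,7]

Hence C_0 ≅ Z^8, C_1 ≅ Z^11, C_2 ≅ Z^3.

∂_1: C_1 → C_0 sends each edge [p,q] (with p < q) to q − p. For instance
  ∂[2,4] = [4] − [2].
This gives a 8×11 integer matrix of rank 7; reducing to Smith normal form yields diagonal entries (1,1,1,1,1,1,1).

Boundary ∂_2: C_2 → C_1 acts by ∂[p,q,r] = [q,r] − [p,r] + [p,q]. For instance
  ∂[3,6,7] = [6,7] − [3,7] + [3,6],
  ∂[1,2,5] = [2,5] − [1,5] + [1,2].
This gives a 11×3 integer matrix of rank 3; reducing to Smith normal form yields diagonal entries (1,1,1).

From H_k ≅ ker(∂_k) / im(∂_{k+1}) we obtain:

  H_0: rank C_0 − rank ∂_1 = 8 − 7 = 1, and the invariant factors of ∂_1 are all 1, so H_0 = Z.
  H_1: rank ker ∂_1 − rank ∂_2 = (11 − 7) − 3 = 1, and the invariant factors of ∂_2 are all 1, so H_1 = Z.
  H_2: rank ker ∂_2 − rank ∂_3 = (3 − 3) − 0 = 0, and there is no ∂_3, so H_2 = 0.

As a check, the Euler characteristic is 8 − 11 + 3 = 0, which agrees with 1 − 1 + 0 = 0.

H_0 ≅ Z,  H_1 ≅ Z,  H_2 = 0.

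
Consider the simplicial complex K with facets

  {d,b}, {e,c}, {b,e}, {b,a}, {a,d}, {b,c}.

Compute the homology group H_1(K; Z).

Take the total order a < b < c < d < e on the vertex set. Then K (dimension 1) consists of the simplices:

  0-simplices (5): a, b, c, d, e
  1-simplices (6): ab, ad, bc, bd, be, ce

giving chain groups C_0 ≅ Z^5, C_1 ≅ Z^6.

Boundary ∂_1: C_1 → C_0 maps an edge to its endpoints' difference, ∂[p,q] = q − p.
This gives a 5×6 integer matrix of rank 4; reducing to Smith normal form yields diagonal entries (1,1,1,1).

From H_k ≅ ker(∂_k) / im(∂_{k+1}) we obtain:

  H_1: rank ker ∂_1 − rank ∂_2 = (6 − 4) − 0 = 2, and there is no ∂_2, so H_1 ≅ Z^2.

(K is a triangulation of a wedge of 2 circles.)

H_1 ≅ Z^2.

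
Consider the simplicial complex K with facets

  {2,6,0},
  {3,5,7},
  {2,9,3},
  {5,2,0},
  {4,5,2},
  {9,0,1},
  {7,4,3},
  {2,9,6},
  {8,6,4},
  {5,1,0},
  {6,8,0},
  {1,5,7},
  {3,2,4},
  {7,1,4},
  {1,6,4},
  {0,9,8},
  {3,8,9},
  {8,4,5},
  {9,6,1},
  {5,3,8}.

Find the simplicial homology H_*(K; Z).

H_0 = Z,  H_1 = Z ⊕ Z_2,  H_2 = 0.

Fix the vertex order 0 < 1 < 2 < 3 < 4 < 5 < 6 < 7 < 8 < 9 and write every simplex with vertices in increasing order. Then dim K = 2 and the simplices of K are:

  0-simplices (10): [0], [1], [2], [3], [4], [5], [6], [7], [8], [9]
  1-simplices (30): (30 of them)
  2-simplices (20): (20 of them)

giving chain groups C_0 ≅ Z^10, C_1 ≅ Z^30, C_2 ≅ Z^20.

Boundary ∂_1: C_1 → C_0 is given by ∂[p,q] = [q] − [p].
The resulting 10×30 matrix has rank 9, and its Smith normal form has invariant factors (1,1,1,1,1,1,1,1,1).

Boundary ∂_2: C_2 → C_1 acts by ∂[p,q,r] = [q,r] − [p,r] + [p,q]. For instance
  ∂[2,3,9] = [3,9] − [2,9] + [2,3],
  ∂[3,5,7] = [5,7] − [3,7] + [3,5].
The 30×20 boundary matrix has rank 20 and Smith normal form diag(1,1,1,1,1,1,1,1,1,1,1,1,1,1,1,1,1,1,1,2).

Computing H_k = (kernel of ∂_k) / (image of ∂_{k+1}):

  H_0: rank C_0 − rank ∂_1 = 10 − 9 = 1, and the invariant factors of ∂_1 are all 1, so H_0 = Z.
  H_1: rank ker ∂_1 − rank ∂_2 = (30 − 9) − 20 = 1, and ∂_2 has invariant factor 2 > 1, so H_1 = Z ⊕ Z_2.
  H_2: rank ker ∂_2 − rank ∂_3 = (20 − 20) − 0 = 0, and there is no ∂_3, so H_2 = 0.

(K is a triangulation of the Klein bottle.)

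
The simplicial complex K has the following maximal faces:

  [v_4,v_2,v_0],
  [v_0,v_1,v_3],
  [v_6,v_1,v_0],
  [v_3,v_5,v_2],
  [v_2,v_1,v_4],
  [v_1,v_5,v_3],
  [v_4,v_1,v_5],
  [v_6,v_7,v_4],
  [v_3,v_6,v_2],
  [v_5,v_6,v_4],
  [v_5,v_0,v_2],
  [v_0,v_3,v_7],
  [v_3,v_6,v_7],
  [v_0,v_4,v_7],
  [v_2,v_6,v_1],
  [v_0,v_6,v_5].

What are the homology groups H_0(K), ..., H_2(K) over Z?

H_0 ≅ Z,  H_1 ≅ Z^2,  H_2 ≅ Z.

We work with the vertex ordering v_0 < v_1 < v_2 < v_3 < v_4 < v_5 < v_6 < v_7. The simplices of K, each written with vertices in increasing order, are:

  0-simplices (8): [v_0], [v_1], [v_2], [v_3], [v_4], [v_5], [v_6], [v_7]
  1-simplices (24): (24 of them)
  2-simplices (16): (16 of them)

Hence C_0 ≅ Z^8, C_1 ≅ Z^24, C_2 ≅ Z^16.

∂_1: C_1 → C_0 maps an edge to its endpoints' difference, ∂[p,q] = q − p.
The 8×24 boundary matrix has rank 7 and Smith normal form diag(1,1,1,1,1,1,1).

∂_2: C_2 → C_1 acts by ∂[p,q,r] = [q,r] − [p,r] + [p,q]. For instance
  ∂[v_1,v_3,v_5] = [v_3,v_5] − [v_1,v_5] + [v_1,v_3],
  ∂[v_0,v_2,v_4] = [v_2,v_4] − [v_0,v_4] + [v_0,v_2].
This gives a 24×16 integer matrix of rank 15; reducing to Smith normal form yields diagonal entries (1,1,1,1,1,1,1,1,1,1,1,1,1,1,1).

Now H_k = ker ∂_k / im ∂_{k+1}, so:

  H_0: rank C_0 − rank ∂_1 = 8 − 7 = 1, and the invariant factors of ∂_1 are all 1, so H_0 = Z.
  H_1: rank ker ∂_1 − rank ∂_2 = (24 − 7) − 15 = 2, and the invariant factors of ∂_2 are all 1, so H_1 = Z^2.
  H_2: rank ker ∂_2 − rank ∂_3 = (16 − 15) − 0 = 1, and there is no ∂_3, so H_2 = Z.

As a check, the Euler characteristic is 8 − 24 + 16 = 0, which agrees with 1 − 2 + 1 = 0.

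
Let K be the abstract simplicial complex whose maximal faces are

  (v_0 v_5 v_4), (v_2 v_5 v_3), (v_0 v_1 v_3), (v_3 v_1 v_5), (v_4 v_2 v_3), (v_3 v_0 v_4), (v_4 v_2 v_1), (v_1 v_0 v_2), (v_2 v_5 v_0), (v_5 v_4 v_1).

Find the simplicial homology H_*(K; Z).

H_0 = Z,  H_1 = Z_2,  H_2 = 0.

K has 6 vertices, 15 edges, 10 triangles.
rank ∂_0 = 0, rank ∂_1 = 5 ⇒ b_0 = 6 − 0 − 5 = 1; all invariant factors of ∂_1 are 1 so no torsion. So H_0 ≅ Z.
rank ∂_1 = 5, rank ∂_2 = 10 ⇒ b_1 = 15 − 5 − 10 = 0; ∂_2 has invariant factor(s) [2] giving torsion. So H_1 ≅ Z_2.
rank ∂_2 = 10, rank ∂_3 = 0 ⇒ b_2 = 10 − 10 − 0 = 0. So H_2 ≅ 0.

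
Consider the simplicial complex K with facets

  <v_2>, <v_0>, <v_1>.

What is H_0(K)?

H_0 ≅ Z^3.

Take the total order v_0 < v_1 < v_2 on the vertex set. Then K (dimension 0) consists of the simplices:

  0-simplices (3): [v_0], [v_1], [v_2]

giving chain groups C_0 ≅ Z^3.

Now H_k = ker ∂_k / im ∂_{k+1}, so:

  H_0: rank C_0 − rank ∂_1 = 3 − 0 = 3, and there is no ∂_1, so H_0 = Z^3.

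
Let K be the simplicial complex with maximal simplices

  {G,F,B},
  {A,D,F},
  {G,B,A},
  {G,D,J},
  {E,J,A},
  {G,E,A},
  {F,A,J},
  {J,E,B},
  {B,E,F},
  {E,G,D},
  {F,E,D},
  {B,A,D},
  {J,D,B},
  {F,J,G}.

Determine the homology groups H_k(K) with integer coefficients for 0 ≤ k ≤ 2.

Order the vertices as A < B < D < E < F < G < J. Listing each simplex with vertices in this order, K has dimension 2 with simplices:

  0-simplices (7): A, B, D, E, F, G, J
  1-simplices (21): AB, AD, AE, AF, AG, AJ, BD, BE, BF, BG, BJ, DE, DF, DG, DJ, EF, EG, EJ, FG, FJ, GJ
  2-simplices (14): ABD, ABG, ADF, AEG, AEJ, AFJ, BDJ, BEF, BEJ, BFG, DEF, DEG, DGJ, FGJ

Hence C_0 ≅ Z^7, C_1 ≅ Z^21, C_2 ≅ Z^14.

Boundary ∂_1: C_1 → C_0 is given by ∂[p,q] = [q] − [p]. For instance
  ∂EG = G − E.
This gives a 7×21 integer matrix of rank 6; reducing to Smith normal form yields diagonal entries (1,1,1,1,1,1).

∂_2: C_2 → C_1 acts by ∂[p,q,r] = [q,r] − [p,r] + [p,q]. For instance
  ∂AFJ = FJ − AJ + AF,
  ∂BFG = FG − BG + BF.
As a 21×14 matrix over Z this has rank 13, with invariant factors (1,1,1,1,1,1,1,1,1,1,1,1,1).

Reading off H_k = ker ∂_k / im ∂_{k+1}:

  H_0: rank C_0 − rank ∂_1 = 7 − 6 = 1, and the invariant factors of ∂_1 are all 1, so H_0 ≅ Z.
  H_1: rank ker ∂_1 − rank ∂_2 = (21 − 6) − 13 = 2, and the invariant factors of ∂_2 are all 1, so H_1 ≅ Z^2.
  H_2: rank ker ∂_2 − rank ∂_3 = (14 − 13) − 0 = 1, and there is no ∂_3, so H_2 ≅ Z.

H_0 ≅ Z,  H_1 ≅ Z^2,  H_2 ≅ Z.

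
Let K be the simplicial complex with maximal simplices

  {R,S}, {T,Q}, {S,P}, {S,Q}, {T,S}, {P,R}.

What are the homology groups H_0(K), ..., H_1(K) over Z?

H_0 ≅ Z,  H_1 ≅ Z^2.

Fix the vertex order P < Q < R < S < T and write every simplex with vertices in increasing order. Then dim K = 1 and the simplices of K are:

  0-simplices (5): P, Q, R, S, T
  1-simplices (6): PR, PS, QS, QT, RS, ST

Hence C_0 ≅ Z^5, C_1 ≅ Z^6.

∂_1: C_1 → C_0 maps an edge to its endpoints' difference, ∂[p,q] = q − p.
The resulting 5×6 matrix has rank 4, and its Smith normal form has invariant factors (1,1,1,1).

Now H_k = ker ∂_k / im ∂_{k+1}, so:

  H_0: rank C_0 − rank ∂_1 = 5 − 4 = 1, and the invariant factors of ∂_1 are all 1, so H_0 = Z.
  H_1: rank ker ∂_1 − rank ∂_2 = (6 − 4) − 0 = 2, and there is no ∂_2, so H_1 = Z^2.

(K is a triangulation of a wedge of 2 circles.)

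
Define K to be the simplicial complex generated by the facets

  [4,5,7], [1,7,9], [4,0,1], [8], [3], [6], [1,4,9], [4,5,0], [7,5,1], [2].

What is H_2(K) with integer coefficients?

Take the total order 0 < 1 < 2 < 3 < 4 < 5 < 6 < 7 < 8 < 9 on the vertex set. Then K (dimension 2) consists of the simplices:

  0-simplices (10): [0], [1], [2], [3], [4], [5], [6], [7], [8], [9]
  1-simplices (12): [0,1], [0,4], [0,5], [1,4], [1,5], [1,7], [1,9], [4,5], [4,7], [4,9], [5,7], [7,9]
  2-simplices (6): [0,1,4], [0,4,5], [1,4,9], [1,5,7], [1,7,9], [4,5,7]

so the chain groups are C_0 ≅ Z^10, C_1 ≅ Z^12, C_2 ≅ Z^6.

The boundary map ∂_1: C_1 → C_0 sends each edge [p,q] (with p < q) to q − p. For instance
  ∂[4,9] = [9] − [4].
This gives a 10×12 integer matrix of rank 5; reducing to Smith normal form yields diagonal entries (1,1,1,1,1).

∂_2: C_2 → C_1 sends each 2-simplex [p,q,r] to [q,r] − [p,r] + [p,q]. For instance
  ∂[4,5,7] = [5,7] − [4,7] + [4,5],
  ∂[1,5,7] = [5,7] − [1,7] + [1,5].
As a 12×6 matrix over Z this has rank 6, with invariant factors (1,1,1,1,1,1).

Now H_k = ker ∂_k / im ∂_{k+1}, so:

  H_2: rank ker ∂_2 − rank ∂_3 = (6 − 6) − 0 = 0, and there is no ∂_3, so H_2 ≅ 0.

H_2 ≅ 0.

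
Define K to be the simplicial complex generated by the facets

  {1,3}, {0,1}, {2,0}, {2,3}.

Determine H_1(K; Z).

Fix the vertex order 0 < 1 < 2 < 3 and write every simplex with vertices in increasing order. Then dim K = 1 and the simplices of K are:

  0-simplices (4): [0], [1], [2], [3]
  1-simplices (4): [0,1], [0,2], [1,3], [2,3]

Hence C_0 ≅ Z^4, C_1 ≅ Z^4.

The boundary map ∂_1: C_1 → C_0 maps an edge to its endpoints' difference, ∂[p,q] = q − p.
The resulting 4×4 matrix has rank 3, and its Smith normal form has invariant factors (1,1,1).

Reading off H_k = ker ∂_k / im ∂_{k+1}:

  H_1: rank ker ∂_1 − rank ∂_2 = (4 − 3) − 0 = 1, and there is no ∂_2, so H_1 = Z.

(K is a triangulation of the circle S^1.)

H_1 = Z.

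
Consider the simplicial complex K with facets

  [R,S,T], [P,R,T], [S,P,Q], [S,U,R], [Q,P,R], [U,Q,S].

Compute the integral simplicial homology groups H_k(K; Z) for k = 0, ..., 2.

H_0 = Z,  H_1 = Z,  H_2 = 0.

We work with the vertex ordering P < Q < R < S < T < U. The simplices of K, each written with vertices in increasing order, are:

  0-simplices (6): P, Q, R, S, T, U
  1-simplices (12): PQ, PR, PS, PT, QR, QS, QU, RS, RT, RU, ST, SU
  2-simplices (6): PQR, PQS, PRT, QSU, RST, RSU

Hence C_0 ≅ Z^6, C_1 ≅ Z^12, C_2 ≅ Z^6.

The boundary map ∂_1: C_1 → C_0 sends each edge [p,q] (with p < q) to q − p.
The 6×12 boundary matrix has rank 5 and Smith normal form diag(1,1,1,1,1).

∂_2: C_2 → C_1 acts by ∂[p,q,r] = [q,r] − [p,r] + [p,q]. For instance
  ∂PRT = RT − PT + PR,
  ∂RSU = SU − RU + RS.
This gives a 12×6 integer matrix of rank 6; reducing to Smith normal form yields diagonal entries (1,1,1,1,1,1).

From H_k ≅ ker(∂_k) / im(∂_{k+1}) we obtain:

  H_0: rank C_0 − rank ∂_1 = 6 − 5 = 1, and the invariant factors of ∂_1 are all 1, so H_0 ≅ Z.
  H_1: rank ker ∂_1 − rank ∂_2 = (12 − 5) − 6 = 1, and the invariant factors of ∂_2 are all 1, so H_1 ≅ Z.
  H_2: rank ker ∂_2 − rank ∂_3 = (6 − 6) − 0 = 0, and there is no ∂_3, so H_2 ≅ 0.

As a check, the Euler characteristic is 6 − 12 + 6 = 0, which agrees with 1 − 1 + 0 = 0.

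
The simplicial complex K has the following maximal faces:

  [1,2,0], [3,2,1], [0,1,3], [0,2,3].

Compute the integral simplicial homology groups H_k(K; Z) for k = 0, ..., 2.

We work with the vertex ordering 0 < 1 < 2 < 3. The simplices of K, each written with vertices in increasing order, are:

  0-simplices (4): [0], [1], [2], [3]
  1-simplices (6): [0,1], [0,2], [0,3], [1,2], [1,3], [2,3]
  2-simplices (4): [0,1,2], [0,1,3], [0,2,3], [1,2,3]

so the chain groups are C_0 ≅ Z^4, C_1 ≅ Z^6, C_2 ≅ Z^4.

The boundary map ∂_1: C_1 → C_0 maps an edge to its endpoints' difference, ∂[p,q] = q − p.
This gives a 4×6 integer matrix of rank 3; reducing to Smith normal form yields diagonal entries (1,1,1).

∂_2: C_2 → C_1 sends each 2-simplex [p,q,r] to [q,r] − [p,r] + [p,q]. For instance
  ∂[0,2,3] = [2,3] − [0,3] + [0,2],
  ∂[0,1,3] = [1,3] − [0,3] + [0,1].
This gives a 6×4 integer matrix of rank 3; reducing to Smith normal form yields diagonal entries (1,1,1).

Computing H_k = (kernel of ∂_k) / (image of ∂_{k+1}):

  H_0: rank C_0 − rank ∂_1 = 4 − 3 = 1, and the invariant factors of ∂_1 are all 1, so H_0 = Z.
  H_1: rank ker ∂_1 − rank ∂_2 = (6 − 3) − 3 = 0, and the invariant factors of ∂_2 are all 1, so H_1 = 0.
  H_2: rank ker ∂_2 − rank ∂_3 = (4 − 3) − 0 = 1, and there is no ∂_3, so H_2 = Z.

As a check, the Euler characteristic is 4 − 6 + 4 = 2, which agrees with 1 − 0 + 1 = 2.

H_0 ≅ Z,  H_1 = 0,  H_2 ≅ Z.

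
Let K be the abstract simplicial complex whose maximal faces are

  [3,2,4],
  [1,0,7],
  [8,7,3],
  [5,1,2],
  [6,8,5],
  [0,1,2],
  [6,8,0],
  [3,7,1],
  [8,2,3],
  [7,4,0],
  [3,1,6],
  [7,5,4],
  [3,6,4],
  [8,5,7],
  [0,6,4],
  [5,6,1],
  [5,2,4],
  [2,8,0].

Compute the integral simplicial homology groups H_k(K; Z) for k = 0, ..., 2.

Fix the vertex order 0 < 1 < 2 < 3 < 4 < 5 < 6 < 7 < 8 and write every simplex with vertices in increasing order. Then dim K = 2 and the simplices of K are:

  0-simplices (9): [0], [1], [2], [3], [4], [5], [6], [7], [8]
  1-simplices (27): (27 of them)
  2-simplices (18): [0,1,2], [0,1,7], [0,2,8], [0,4,6], [0,4,7], [0,6,8], [1,2,5], [1,3,6], [1,3,7], [1,5,6], [2,3,4], [2,3,8], [2,4,5], [3,4,6], [3,7,8], [4,5,7], [5,6,8], [5,7,8]

so the chain groups are C_0 ≅ Z^9, C_1 ≅ Z^27, C_2 ≅ Z^18.

The boundary map ∂_1: C_1 → C_0 is given by ∂[p,q] = [q] − [p]. For instance
  ∂[6,8] = [8] − [6].
As a 9×27 matrix over Z this has rank 8, with invariant factors (1,1,1,1,1,1,1,1).

∂_2: C_2 → C_1 sends each 2-simplex [p,q,r] to [q,r] − [p,r] + [p,q]. For instance
  ∂[4,5,7] = [5,7] − [4,7] + [4,5],
  ∂[2,4,5] = [4,5] − [2,5] + [2,4].
The 27×18 boundary matrix has rank 17 and Smith normal form diag(1,1,1,1,1,1,1,1,1,1,1,1,1,1,1,1,1).

Computing H_k = (kernel of ∂_k) / (image of ∂_{k+1}):

  H_0: rank C_0 − rank ∂_1 = 9 − 8 = 1, and the invariant factors of ∂_1 are all 1, so H_0 = Z.
  H_1: rank ker ∂_1 − rank ∂_2 = (27 − 8) − 17 = 2, and the invariant factors of ∂_2 are all 1, so H_1 = Z^2.
  H_2: rank ker ∂_2 − rank ∂_3 = (18 − 17) − 0 = 1, and there is no ∂_3, so H_2 = Z.

As a check, the Euler characteristic is 9 − 27 + 18 = 0, which agrees with 1 − 2 + 1 = 0.
(K is a triangulation of the torus T^2.)

H_0 = Z,  H_1 = Z^2,  H_2 = Z.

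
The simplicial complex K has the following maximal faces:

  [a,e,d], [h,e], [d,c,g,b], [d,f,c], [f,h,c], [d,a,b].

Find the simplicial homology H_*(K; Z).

H_0 = Z,  H_1 = Z,  H_2 = 0,  H_3 = 0.

We work with the vertex ordering a < b < c < d < e < f < g < h. The simplices of K, each written with vertices in increasing order, are:

  0-simplices (8): a, b, c, d, e, f, g, h
  1-simplices (15): ab, ad, ae, bc, bd, bg, cd, cf, cg, ch, de, df, dg, eh, fh
  2-simplices (8): abd, ade, bcd, bcg, bdg, cdf, cdg, cfh
  3-simplices (1): bcdg

Hence C_0 ≅ Z^8, C_1 ≅ Z^15, C_2 ≅ Z^8, C_3 ≅ Z^1.

∂_1: C_1 → C_0 sends each edge [p,q] (with p < q) to q − p.
The 8×15 boundary matrix has rank 7 and Smith normal form diag(1,1,1,1,1,1,1).

Boundary ∂_2: C_2 → C_1 maps a triangle to the signed sum of its edges. For instance
  ∂bdg = dg − bg + bd,
  ∂cdf = df − cf + cd.
The 15×8 boundary matrix has rank 7 and Smith normal form diag(1,1,1,1,1,1,1).

∂_3: C_3 → C_2 sends each 3-simplex σ to the alternating sum Σ_i (−1)^i (σ with its i-th vertex removed). For instance
  ∂bcdg = cdg − bdg + bcg − bcd.
As a 8×1 matrix over Z this has rank 1, with invariant factors (1).

Reading off H_k = ker ∂_k / im ∂_{k+1}:

  H_0: rank C_0 − rank ∂_1 = 8 − 7 = 1, and the invariant factors of ∂_1 are all 1, so H_0 = Z.
  H_1: rank ker ∂_1 − rank ∂_2 = (15 − 7) − 7 = 1, and the invariant factors of ∂_2 are all 1, so H_1 = Z.
  H_2: rank ker ∂_2 − rank ∂_3 = (8 − 7) − 1 = 0, and the invariant factors of ∂_3 are all 1, so H_2 = 0.
  H_3: rank ker ∂_3 − rank ∂_4 = (1 − 1) − 0 = 0, and there is no ∂_4, so H_3 = 0.

As a check, the Euler characteristic is 8 − 15 + 8 − 1 = 0, which agrees with 1 − 1 + 0 − 0 = 0.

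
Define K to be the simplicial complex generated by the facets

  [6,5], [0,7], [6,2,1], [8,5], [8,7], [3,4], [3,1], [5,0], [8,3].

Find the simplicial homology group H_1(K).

Order the vertices as 0 < 1 < 2 < 3 < 4 < 5 < 6 < 7 < 8. Listing each simplex with vertices in this order, K has dimension 2 with simplices:

  0-simplices (9): [0], [1], [2], [3], [4], [5], [6], [7], [8]
  1-simplices (11): [0,5], [0,7], [1,2], [1,3], [1,6], [2,6], [3,4], [3,8], [5,6], [5,8], [7,8]
  2-simplices (1): [1,2,6]

Hence C_0 ≅ Z^9, C_1 ≅ Z^11, C_2 ≅ Z^1.

The boundary map ∂_1: C_1 → C_0 maps an edge to its endpoints' difference, ∂[p,q] = q − p.
As a 9×11 matrix over Z this has rank 8, with invariant factors (1,1,1,1,1,1,1,1).

Boundary ∂_2: C_2 → C_1 maps a triangle to the signed sum of its edges. For instance
  ∂[1,2,6] = [2,6] − [1,6] + [1,2].
As a 11×1 matrix over Z this has rank 1, with invariant factors (1).

Computing H_k = (kernel of ∂_k) / (image of ∂_{k+1}):

  H_1: rank ker ∂_1 − rank ∂_2 = (11 − 8) − 1 = 2, and the invariant factors of ∂_2 are all 1, so H_1 ≅ Z^2.

H_1 ≅ Z^2.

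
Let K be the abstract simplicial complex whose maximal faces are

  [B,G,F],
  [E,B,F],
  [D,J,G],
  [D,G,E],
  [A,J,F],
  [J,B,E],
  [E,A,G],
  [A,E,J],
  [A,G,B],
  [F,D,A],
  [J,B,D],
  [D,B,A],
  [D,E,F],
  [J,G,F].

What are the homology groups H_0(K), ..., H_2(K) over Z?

We work with the vertex ordering A < B < D < E < F < G < J. The simplices of K, each written with vertices in increasing order, are:

  0-simplices (7): A, B, D, E, F, G, J
  1-simplices (21): AB, AD, AE, AF, AG, AJ, BD, BE, BF, BG, BJ, DE, DF, DG, DJ, EF, EG, EJ, FG, FJ, GJ
  2-simplices (14): ABD, ABG, ADF, AEG, AEJ, AFJ, BDJ, BEF, BEJ, BFG, DEF, DEG, DGJ, FGJ

Hence C_0 ≅ Z^7, C_1 ≅ Z^21, C_2 ≅ Z^14.

Boundary ∂_1: C_1 → C_0 sends each edge [p,q] (with p < q) to q − p. For instance
  ∂DF = F − D.
This gives a 7×21 integer matrix of rank 6; reducing to Smith normal form yields diagonal entries (1,1,1,1,1,1).

Boundary ∂_2: C_2 → C_1 maps a triangle to the signed sum of its edges. For instance
  ∂BEF = EF − BF + BE,
  ∂BEJ = EJ − BJ + BE.
The 21×14 boundary matrix has rank 13 and Smith normal form diag(1,1,1,1,1,1,1,1,1,1,1,1,1).

Computing H_k = (kernel of ∂_k) / (image of ∂_{k+1}):

  H_0: rank C_0 − rank ∂_1 = 7 − 6 = 1, and the invariant factors of ∂_1 are all 1, so H_0 ≅ Z.
  H_1: rank ker ∂_1 − rank ∂_2 = (21 − 6) − 13 = 2, and the invariant factors of ∂_2 are all 1, so H_1 ≅ Z^2.
  H_2: rank ker ∂_2 − rank ∂_3 = (14 − 13) − 0 = 1, and there is no ∂_3, so H_2 ≅ Z.

(K is a triangulation of the torus T^2.)

H_0 ≅ Z,  H_1 ≅ Z^2,  H_2 ≅ Z.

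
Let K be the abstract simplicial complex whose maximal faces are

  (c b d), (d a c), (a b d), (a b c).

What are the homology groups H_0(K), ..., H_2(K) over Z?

We work with the vertex ordering a < b < c < d. The simplices of K, each written with vertices in increasing order, are:

  0-simplices (4): a, b, c, d
  1-simplices (6): ab, ac, ad, bc, bd, cd
  2-simplices (4): abc, abd, acd, bcd

Hence C_0 ≅ Z^4, C_1 ≅ Z^6, C_2 ≅ Z^4.

Boundary ∂_1: C_1 → C_0 sends each edge [p,q] (with p < q) to q − p.
The resulting 4×6 matrix has rank 3, and its Smith normal form has invariant factors (1,1,1).

Boundary ∂_2: C_2 → C_1 sends each 2-simplex [p,q,r] to [q,r] − [p,r] + [p,q]. For instance
  ∂acd = cd − ad + ac,
  ∂bcd = cd − bd + bc.
The 6×4 boundary matrix has rank 3 and Smith normal form diag(1,1,1).

Now H_k = ker ∂_k / im ∂_{k+1}, so:

  H_0: rank C_0 − rank ∂_1 = 4 − 3 = 1, and the invariant factors of ∂_1 are all 1, so H_0 ≅ Z.
  H_1: rank ker ∂_1 − rank ∂_2 = (6 − 3) − 3 = 0, and the invariant factors of ∂_2 are all 1, so H_1 ≅ 0.
  H_2: rank ker ∂_2 − rank ∂_3 = (4 − 3) − 0 = 1, and there is no ∂_3, so H_2 ≅ Z.

As a check, the Euler characteristic is 4 − 6 + 4 = 2, which agrees with 1 − 0 + 1 = 2.

H_0 = Z,  H_1 = 0,  H_2 = Z.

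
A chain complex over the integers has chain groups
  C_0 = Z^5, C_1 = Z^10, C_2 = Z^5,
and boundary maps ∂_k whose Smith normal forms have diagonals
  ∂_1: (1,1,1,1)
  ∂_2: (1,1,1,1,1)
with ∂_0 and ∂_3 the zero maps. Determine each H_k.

H_0: b_0 = 5 − 0 − 4 = 1; torsion from ∂_1 factors > 1: none. So H_0 = Z.
H_1: b_1 = 10 − 4 − 5 = 1; torsion from ∂_2 factors > 1: none. So H_1 = Z.
H_2: b_2 = 5 − 5 − 0 = 0; torsion from ∂_3 factors > 1: none. So H_2 = 0.

H_0 = Z,  H_1 = Z,  H_2 = 0.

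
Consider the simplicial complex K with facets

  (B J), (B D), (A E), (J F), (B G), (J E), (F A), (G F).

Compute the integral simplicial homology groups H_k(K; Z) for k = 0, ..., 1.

H_0 ≅ Z,  H_1 ≅ Z^2.

Fix the vertex order A < B < D < E < F < G < J and write every simplex with vertices in increasing order. Then dim K = 1 and the simplices of K are:

  0-simplices (7): A, B, D, E, F, G, J
  1-simplices (8): AE, AF, BD, BG, BJ, EJ, FG, FJ

Hence C_0 ≅ Z^7, C_1 ≅ Z^8.

∂_1: C_1 → C_0 sends each edge [p,q] (with p < q) to q − p.
As a 7×8 matrix over Z this has rank 6, with invariant factors (1,1,1,1,1,1).

Now H_k = ker ∂_k / im ∂_{k+1}, so:

  H_0: rank C_0 − rank ∂_1 = 7 − 6 = 1, and the invariant factors of ∂_1 are all 1, so H_0 ≅ Z.
  H_1: rank ker ∂_1 − rank ∂_2 = (8 − 6) − 0 = 2, and there is no ∂_2, so H_1 ≅ Z^2.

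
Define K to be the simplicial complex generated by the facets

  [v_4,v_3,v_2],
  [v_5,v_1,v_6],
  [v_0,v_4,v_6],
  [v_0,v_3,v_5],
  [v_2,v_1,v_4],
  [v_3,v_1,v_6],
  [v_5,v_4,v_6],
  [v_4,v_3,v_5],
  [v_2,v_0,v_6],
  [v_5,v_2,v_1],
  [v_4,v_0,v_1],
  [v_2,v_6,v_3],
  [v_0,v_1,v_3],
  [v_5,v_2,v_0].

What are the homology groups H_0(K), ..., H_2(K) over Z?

K has 7 vertices, 21 edges, 14 triangles.
rank ∂_0 = 0, rank ∂_1 = 6 ⇒ b_0 = 7 − 0 − 6 = 1; all invariant factors of ∂_1 are 1 so no torsion. So H_0 ≅ Z.
rank ∂_1 = 6, rank ∂_2 = 13 ⇒ b_1 = 21 − 6 − 13 = 2; all invariant factors of ∂_2 are 1 so no torsion. So H_1 ≅ Z^2.
rank ∂_2 = 13, rank ∂_3 = 0 ⇒ b_2 = 14 − 13 − 0 = 1. So H_2 ≅ Z.

H_0 ≅ Z,  H_1 ≅ Z^2,  H_2 ≅ Z.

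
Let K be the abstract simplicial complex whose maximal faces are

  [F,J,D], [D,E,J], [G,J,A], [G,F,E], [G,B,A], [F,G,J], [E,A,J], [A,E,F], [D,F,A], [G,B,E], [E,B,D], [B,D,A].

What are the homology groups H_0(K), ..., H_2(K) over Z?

H_0 = Z,  H_1 = Z/2,  H_2 = 0.

Take the total order A < B < D < E < F < G < J on the vertex set. Then K (dimension 2) consists of the simplices:

  0-simplices (7): A, B, D, E, F, G, J
  1-simplices (18): AB, AD, AE, AF, AG, AJ, BD, BE, BG, DE, DF, DJ, EF, EG, EJ, FG, FJ, GJ
  2-simplices (12): ABD, ABG, ADF, AEF, AEJ, AGJ, BDE, BEG, DEJ, DFJ, EFG, FGJ

giving chain groups C_0 ≅ Z^7, C_1 ≅ Z^18, C_2 ≅ Z^12.

The boundary map ∂_1: C_1 → C_0 maps an edge to its endpoints' difference, ∂[p,q] = q − p.
The 7×18 boundary matrix has rank 6 and Smith normal form diag(1,1,1,1,1,1).

The boundary map ∂_2: C_2 → C_1 maps a triangle to the signed sum of its edges. For instance
  ∂DFJ = FJ − DJ + DF,
  ∂FGJ = GJ − FJ + FG.
The 18×12 boundary matrix has rank 12 and Smith normal form diag(1,1,1,1,1,1,1,1,1,1,1,2).

Computing H_k = (kernel of ∂_k) / (image of ∂_{k+1}):

  H_0: rank C_0 − rank ∂_1 = 7 − 6 = 1, and the invariant factors of ∂_1 are all 1, so H_0 = Z.
  H_1: rank ker ∂_1 − rank ∂_2 = (18 − 6) − 12 = 0, and ∂_2 has invariant factor 2 > 1, so H_1 = Z/2.
  H_2: rank ker ∂_2 − rank ∂_3 = (12 − 12) − 0 = 0, and there is no ∂_3, so H_2 = 0.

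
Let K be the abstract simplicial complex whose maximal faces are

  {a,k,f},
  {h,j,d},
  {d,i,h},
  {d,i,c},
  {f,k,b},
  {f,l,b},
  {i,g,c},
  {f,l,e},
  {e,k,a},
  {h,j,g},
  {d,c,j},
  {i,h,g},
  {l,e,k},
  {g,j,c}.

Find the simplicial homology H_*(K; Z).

H_0 ≅ Z^2,  H_1 ≅ Z,  H_2 ≅ Z.

Fix the vertex order a < b < c < d < e < f < g < h < i < j < k < l and write every simplex with vertices in increasing order. Then dim K = 2 and the simplices of K are:

  0-simplices (12): a, b, c, d, e, f, g, h, i, j, k, l
  1-simplices (24): ae, af, ak, bf, bk, bl, cd, cg, ci, cj, dh, di, dj, ef, ek, el, fk, fl, gh, gi, gj, hi, hj, kl
  2-simplices (14): aek, afk, bfk, bfl, cdi, cdj, cgi, cgj, dhi, dhj, efl, ekl, ghi, ghj

giving chain groups C_0 ≅ Z^12, C_1 ≅ Z^24, C_2 ≅ Z^14.

The boundary map ∂_1: C_1 → C_0 is given by ∂[p,q] = [q] − [p].
The 12×24 boundary matrix has rank 10 and Smith normal form diag(1,1,1,1,1,1,1,1,1,1).

∂_2: C_2 → C_1 sends each 2-simplex [p,q,r] to [q,r] − [p,r] + [p,q]. For instance
  ∂bfl = fl − bl + bf,
  ∂ekl = kl − el + ek.
The 24×14 boundary matrix has rank 13 and Smith normal form diag(1,1,1,1,1,1,1,1,1,1,1,1,1).

Reading off H_k = ker ∂_k / im ∂_{k+1}:

  H_0: rank C_0 − rank ∂_1 = 12 − 10 = 2, and the invariant factors of ∂_1 are all 1, so H_0 = Z^2.
  H_1: rank ker ∂_1 − rank ∂_2 = (24 − 10) − 13 = 1, and the invariant factors of ∂_2 are all 1, so H_1 = Z.
  H_2: rank ker ∂_2 − rank ∂_3 = (14 − 13) − 0 = 1, and there is no ∂_3, so H_2 = Z.

As a check, the Euler characteristic is 12 − 24 + 14 = 2, which agrees with 2 − 1 + 1 = 2.
(K is a triangulation of the disjoint union of the 2-sphere S^2 and the cylinder S^1 x I.)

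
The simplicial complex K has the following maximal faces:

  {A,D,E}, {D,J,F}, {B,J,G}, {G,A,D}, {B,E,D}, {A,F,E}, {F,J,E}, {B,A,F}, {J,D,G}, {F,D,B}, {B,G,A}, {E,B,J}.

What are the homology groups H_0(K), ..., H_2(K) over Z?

H_0 = Z,  H_1 = Z/2,  H_2 = 0.

Order the vertices as A < B < D < E < F < G < J. Listing each simplex with vertices in this order, K has dimension 2 with simplices:

  0-simplices (7): A, B, D, E, F, G, J
  1-simplices (18): AB, AD, AE, AF, AG, BD, BE, BF, BG, BJ, DE, DF, DG, DJ, EF, EJ, FJ, GJ
  2-simplices (12): ABF, ABG, ADE, ADG, AEF, BDE, BDF, BEJ, BGJ, DFJ, DGJ, EFJ

giving chain groups C_0 ≅ Z^7, C_1 ≅ Z^18, C_2 ≅ Z^12.

The boundary map ∂_1: C_1 → C_0 is given by ∂[p,q] = [q] − [p].
The resulting 7×18 matrix has rank 6, and its Smith normal form has invariant factors (1,1,1,1,1,1).

Boundary ∂_2: C_2 → C_1 maps a triangle to the signed sum of its edges. For instance
  ∂EFJ = FJ − EJ + EF,
  ∂BDF = DF − BF + BD.
This gives a 18×12 integer matrix of rank 12; reducing to Smith normal form yields diagonal entries (1,1,1,1,1,1,1,1,1,1,1,2).

Reading off H_k = ker ∂_k / im ∂_{k+1}:

  H_0: rank C_0 − rank ∂_1 = 7 − 6 = 1, and the invariant factors of ∂_1 are all 1, so H_0 = Z.
  H_1: rank ker ∂_1 − rank ∂_2 = (18 − 6) − 12 = 0, and ∂_2 has invariant factor 2 > 1, so H_1 = Z/2.
  H_2: rank ker ∂_2 − rank ∂_3 = (12 − 12) − 0 = 0, and there is no ∂_3, so H_2 = 0.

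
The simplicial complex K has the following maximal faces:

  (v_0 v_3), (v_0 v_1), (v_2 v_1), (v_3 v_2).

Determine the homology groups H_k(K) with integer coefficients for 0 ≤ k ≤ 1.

K has 4 vertices, 4 edges.
rank ∂_0 = 0, rank ∂_1 = 3 ⇒ b_0 = 4 − 0 − 3 = 1; all invariant factors of ∂_1 are 1 so no torsion. So H_0 = Z.
rank ∂_1 = 3, rank ∂_2 = 0 ⇒ b_1 = 4 − 3 − 0 = 1. So H_1 = Z.

H_0 = Z,  H_1 = Z.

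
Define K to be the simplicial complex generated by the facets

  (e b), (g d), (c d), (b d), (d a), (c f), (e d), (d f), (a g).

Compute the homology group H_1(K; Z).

H_1 = Z^3.

We work with the vertex ordering a < b < c < d < e < f < g. The simplices of K, each written with vertices in increasing order, are:

  0-simplices (7): a, b, c, d, e, f, g
  1-simplices (9): ad, ag, bd, be, cd, cf, de, df, dg

Hence C_0 ≅ Z^7, C_1 ≅ Z^9.

The boundary map ∂_1: C_1 → C_0 sends each edge [p,q] (with p < q) to q − p.
The 7×9 boundary matrix has rank 6 and Smith normal form diag(1,1,1,1,1,1).

Now H_k = ker ∂_k / im ∂_{k+1}, so:

  H_1: rank ker ∂_1 − rank ∂_2 = (9 − 6) − 0 = 3, and there is no ∂_2, so H_1 = Z^3.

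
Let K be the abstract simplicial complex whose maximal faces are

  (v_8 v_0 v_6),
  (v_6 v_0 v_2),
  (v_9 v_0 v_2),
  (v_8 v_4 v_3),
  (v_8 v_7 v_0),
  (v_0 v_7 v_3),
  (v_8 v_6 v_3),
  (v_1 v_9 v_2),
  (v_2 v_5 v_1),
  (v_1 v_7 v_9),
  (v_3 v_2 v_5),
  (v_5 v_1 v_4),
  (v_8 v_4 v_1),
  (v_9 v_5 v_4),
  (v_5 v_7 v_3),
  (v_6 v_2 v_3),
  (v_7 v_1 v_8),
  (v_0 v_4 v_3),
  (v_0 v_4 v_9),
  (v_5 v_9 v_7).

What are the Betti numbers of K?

b_0 = 1, b_1 = 1, b_2 = 0.

Fix the vertex order v_0 < v_1 < v_2 < v_3 < v_4 < v_5 < v_6 < v_7 < v_8 < v_9 and write every simplex with vertices in increasing order. Then dim K = 2 and the simplices of K are:

  0-simplices (10): [v_0], [v_1], [v_2], [v_3], [v_4], [v_5], [v_6], [v_7], [v_8], [v_9]
  1-simplices (30): (30 of them)
  2-simplices (20): (20 of them)

Hence C_0 ≅ Z^10, C_1 ≅ Z^30, C_2 ≅ Z^20.

The boundary map ∂_1: C_1 → C_0 is given by ∂[p,q] = [q] − [p].
The 10×30 boundary matrix has rank 9 and Smith normal form diag(1,1,1,1,1,1,1,1,1).

The boundary map ∂_2: C_2 → C_1 sends each 2-simplex [p,q,r] to [q,r] − [p,r] + [p,q]. For instance
  ∂[v_1,v_2,v_5] = [v_2,v_5] − [v_1,v_5] + [v_1,v_2],
  ∂[v_0,v_3,v_7] = [v_3,v_7] − [v_0,v_7] + [v_0,v_3].
This gives a 30×20 integer matrix of rank 20; reducing to Smith normal form yields diagonal entries (1,1,1,1,1,1,1,1,1,1,1,1,1,1,1,1,1,1,1,2).

From H_k ≅ ker(∂_k) / im(∂_{k+1}) we obtain:

  H_0: rank C_0 − rank ∂_1 = 10 − 9 = 1, and the invariant factors of ∂_1 are all 1, so H_0 = Z.
  H_1: rank ker ∂_1 − rank ∂_2 = (30 − 9) − 20 = 1, and ∂_2 has invariant factor 2 > 1, so H_1 = Z × Z/2.
  H_2: rank ker ∂_2 − rank ∂_3 = (20 − 20) − 0 = 0, and there is no ∂_3, so H_2 = 0.

As a check, the Euler characteristic is 10 − 30 + 20 = 0, which agrees with 1 − 1 + 0 = 0.

Hence the Betti numbers are b_0 = 1, b_1 = 1, b_2 = 0.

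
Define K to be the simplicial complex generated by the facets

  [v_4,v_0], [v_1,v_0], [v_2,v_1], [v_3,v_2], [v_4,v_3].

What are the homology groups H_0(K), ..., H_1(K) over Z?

H_0 ≅ Z,  H_1 ≅ Z.

Fix the vertex order v_0 < v_1 < v_2 < v_3 < v_4 and write every simplex with vertices in increasing order. Then dim K = 1 and the simplices of K are:

  0-simplices (5): [v_0], [v_1], [v_2], [v_3], [v_4]
  1-simplices (5): [v_0,v_1], [v_0,v_4], [v_1,v_2], [v_2,v_3], [v_3,v_4]

Hence C_0 ≅ Z^5, C_1 ≅ Z^5.

Boundary ∂_1: C_1 → C_0 maps an edge to its endpoints' difference, ∂[p,q] = q − p.
This gives a 5×5 integer matrix of rank 4; reducing to Smith normal form yields diagonal entries (1,1,1,1).

Now H_k = ker ∂_k / im ∂_{k+1}, so:

  H_0: rank C_0 − rank ∂_1 = 5 − 4 = 1, and the invariant factors of ∂_1 are all 1, so H_0 ≅ Z.
  H_1: rank ker ∂_1 − rank ∂_2 = (5 − 4) − 0 = 1, and there is no ∂_2, so H_1 ≅ Z.

(K is a triangulation of the circle S^1.)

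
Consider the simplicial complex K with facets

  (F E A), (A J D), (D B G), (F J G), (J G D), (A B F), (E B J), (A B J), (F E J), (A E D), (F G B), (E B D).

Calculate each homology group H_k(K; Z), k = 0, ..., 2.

We work with the vertex ordering A < B < D < E < F < G < J. The simplices of K, each written with vertices in increasing order, are:

  0-simplices (7): A, B, D, E, F, G, J
  1-simplices (18): AB, AD, AE, AF, AJ, BD, BE, BF, BG, BJ, DE, DG, DJ, EF, EJ, FG, FJ, GJ
  2-simplices (12): ABF, ABJ, ADE, ADJ, AEF, BDE, BDG, BEJ, BFG, DGJ, EFJ, FGJ

giving chain groups C_0 ≅ Z^7, C_1 ≅ Z^18, C_2 ≅ Z^12.

Boundary ∂_1: C_1 → C_0 sends each edge [p,q] (with p < q) to q − p.
As a 7×18 matrix over Z this has rank 6, with invariant factors (1,1,1,1,1,1).

Boundary ∂_2: C_2 → C_1 acts by ∂[p,q,r] = [q,r] − [p,r] + [p,q]. For instance
  ∂EFJ = FJ − EJ + EF,
  ∂ABF = BF − AF + AB.
This gives a 18×12 integer matrix of rank 12; reducing to Smith normal form yields diagonal entries (1,1,1,1,1,1,1,1,1,1,1,2).

Now H_k = ker ∂_k / im ∂_{k+1}, so:

  H_0: rank C_0 − rank ∂_1 = 7 − 6 = 1, and the invariant factors of ∂_1 are all 1, so H_0 ≅ Z.
  H_1: rank ker ∂_1 − rank ∂_2 = (18 − 6) − 12 = 0, and ∂_2 has invariant factor 2 > 1, so H_1 ≅ Z/2Z.
  H_2: rank ker ∂_2 − rank ∂_3 = (12 − 12) − 0 = 0, and there is no ∂_3, so H_2 ≅ 0.

H_0 ≅ Z,  H_1 ≅ Z/2Z,  H_2 = 0.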